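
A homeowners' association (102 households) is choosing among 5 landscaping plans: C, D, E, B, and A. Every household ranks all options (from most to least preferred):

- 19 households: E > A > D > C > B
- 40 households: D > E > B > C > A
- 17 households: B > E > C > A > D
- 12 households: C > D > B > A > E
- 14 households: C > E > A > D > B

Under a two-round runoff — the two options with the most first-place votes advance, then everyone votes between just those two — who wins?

D

Round 1 first-place votes: C 26, D 40, E 19, B 17, A 0.
D and C advance.
Runoff: D is preferred to C by 59 voters; C by 43.
D wins the runoff.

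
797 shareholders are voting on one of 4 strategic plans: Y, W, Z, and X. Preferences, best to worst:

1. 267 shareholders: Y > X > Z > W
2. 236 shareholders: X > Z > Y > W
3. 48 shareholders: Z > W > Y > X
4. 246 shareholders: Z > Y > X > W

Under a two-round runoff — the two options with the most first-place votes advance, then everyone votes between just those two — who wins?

Z

Round 1 first-place votes: Y 267, W 0, Z 294, X 236.
Z and Y advance.
Runoff: Z is preferred to Y by 530 voters; Y by 267.
Z wins the runoff.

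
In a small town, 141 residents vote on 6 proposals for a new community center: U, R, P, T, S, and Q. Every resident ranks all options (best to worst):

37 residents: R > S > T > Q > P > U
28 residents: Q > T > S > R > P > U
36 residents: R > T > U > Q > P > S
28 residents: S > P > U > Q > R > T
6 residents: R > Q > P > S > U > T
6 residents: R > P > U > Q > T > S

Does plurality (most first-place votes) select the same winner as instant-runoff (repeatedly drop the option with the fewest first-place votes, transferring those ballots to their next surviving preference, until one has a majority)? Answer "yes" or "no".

yes

Plurality — first-place votes: U 0, R 85, P 0, T 0, S 28, Q 28. Winner: R.
Instant-runoff — R1 U 0, R 85, P 0, T 0, S 28, Q 28 (R winner). Winner: R.
The two methods agree.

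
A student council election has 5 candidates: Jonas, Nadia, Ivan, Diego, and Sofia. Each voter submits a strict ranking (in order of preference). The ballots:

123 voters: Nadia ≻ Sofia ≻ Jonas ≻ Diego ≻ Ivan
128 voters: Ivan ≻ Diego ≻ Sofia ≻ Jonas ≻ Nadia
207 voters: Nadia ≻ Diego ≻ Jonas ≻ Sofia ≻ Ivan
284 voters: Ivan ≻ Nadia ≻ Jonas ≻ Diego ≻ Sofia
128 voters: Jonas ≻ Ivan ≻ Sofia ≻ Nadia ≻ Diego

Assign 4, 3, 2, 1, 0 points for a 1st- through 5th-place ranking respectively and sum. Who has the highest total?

Nadia

Jonas: 123·2 + 128·1 + 207·2 + 284·2 + 128·4 = 1868
Nadia: 123·4 + 128·0 + 207·4 + 284·3 + 128·1 = 2300
Ivan: 123·0 + 128·4 + 207·0 + 284·4 + 128·3 = 2032
Diego: 123·1 + 128·3 + 207·3 + 284·1 + 128·0 = 1412
Sofia: 123·3 + 128·2 + 207·1 + 284·0 + 128·2 = 1088
Nadia has the highest Borda score (2300).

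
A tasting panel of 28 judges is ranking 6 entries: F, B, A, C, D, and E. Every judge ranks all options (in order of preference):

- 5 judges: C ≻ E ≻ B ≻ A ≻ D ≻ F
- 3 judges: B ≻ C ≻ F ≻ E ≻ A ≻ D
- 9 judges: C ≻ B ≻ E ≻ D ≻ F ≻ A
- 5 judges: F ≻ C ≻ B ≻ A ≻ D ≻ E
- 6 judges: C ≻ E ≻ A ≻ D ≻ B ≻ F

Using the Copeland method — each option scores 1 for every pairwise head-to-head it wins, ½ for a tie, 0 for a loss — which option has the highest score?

C

F: beats A; loses to B, C, D, and E → score 1.
B: beats F, A, D, and E; loses to C → score 4.
A: beats D; loses to F, B, C, and E → score 1.
C: beats F, B, A, D, and E → score 5.
D: beats F; loses to B, A, C, and E → score 1.
E: beats F, A, and D; loses to B and C → score 3.
C has the best pairwise record.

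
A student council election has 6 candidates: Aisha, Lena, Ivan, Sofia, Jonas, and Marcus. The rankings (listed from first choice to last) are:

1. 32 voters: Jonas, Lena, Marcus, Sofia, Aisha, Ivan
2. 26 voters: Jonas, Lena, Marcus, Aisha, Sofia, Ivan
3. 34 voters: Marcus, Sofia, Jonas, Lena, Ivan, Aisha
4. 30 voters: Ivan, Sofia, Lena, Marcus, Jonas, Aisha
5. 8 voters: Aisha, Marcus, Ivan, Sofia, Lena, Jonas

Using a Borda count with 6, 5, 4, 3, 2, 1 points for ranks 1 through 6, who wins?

Marcus

Aisha: 32·2 + 26·3 + 34·1 + 30·1 + 8·6 = 254
Lena: 32·5 + 26·5 + 34·3 + 30·4 + 8·2 = 528
Ivan: 32·1 + 26·1 + 34·2 + 30·6 + 8·4 = 338
Sofia: 32·3 + 26·2 + 34·5 + 30·5 + 8·3 = 492
Jonas: 32·6 + 26·6 + 34·4 + 30·2 + 8·1 = 552
Marcus: 32·4 + 26·4 + 34·6 + 30·3 + 8·5 = 566
Marcus has the highest Borda score (566).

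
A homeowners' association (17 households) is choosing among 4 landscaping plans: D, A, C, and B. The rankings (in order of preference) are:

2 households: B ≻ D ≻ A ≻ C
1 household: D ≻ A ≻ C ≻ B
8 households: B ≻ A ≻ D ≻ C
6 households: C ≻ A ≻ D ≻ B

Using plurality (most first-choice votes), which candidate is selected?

B

First-place votes: D 1, A 0, C 6, B 10.
B has the most first-place votes.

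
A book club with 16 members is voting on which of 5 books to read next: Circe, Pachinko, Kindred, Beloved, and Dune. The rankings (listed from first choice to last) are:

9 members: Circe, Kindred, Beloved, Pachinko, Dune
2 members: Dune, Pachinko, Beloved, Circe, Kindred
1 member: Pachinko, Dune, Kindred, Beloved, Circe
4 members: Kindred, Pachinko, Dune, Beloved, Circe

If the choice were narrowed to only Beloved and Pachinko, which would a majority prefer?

Voters preferring Beloved to Pachinko: 9; preferring Pachinko to Beloved: 7.
Beloved wins the head-to-head.

Beloved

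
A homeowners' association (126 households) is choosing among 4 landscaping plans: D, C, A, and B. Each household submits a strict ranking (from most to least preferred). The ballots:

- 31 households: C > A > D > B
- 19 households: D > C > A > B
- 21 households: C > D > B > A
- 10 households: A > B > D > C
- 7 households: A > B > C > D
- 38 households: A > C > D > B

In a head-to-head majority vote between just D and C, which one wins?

C

Voters preferring D to C: 29; preferring C to D: 97.
C wins the head-to-head.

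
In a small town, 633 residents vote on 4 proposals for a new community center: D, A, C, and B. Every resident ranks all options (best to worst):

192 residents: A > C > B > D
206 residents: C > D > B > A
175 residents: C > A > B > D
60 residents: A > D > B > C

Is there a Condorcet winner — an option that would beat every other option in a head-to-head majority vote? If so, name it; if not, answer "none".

C

C vs D: 573–60 for C.
C vs A: 381–252 for C.
C vs B: 573–60 for C.
C beats every other option head-to-head.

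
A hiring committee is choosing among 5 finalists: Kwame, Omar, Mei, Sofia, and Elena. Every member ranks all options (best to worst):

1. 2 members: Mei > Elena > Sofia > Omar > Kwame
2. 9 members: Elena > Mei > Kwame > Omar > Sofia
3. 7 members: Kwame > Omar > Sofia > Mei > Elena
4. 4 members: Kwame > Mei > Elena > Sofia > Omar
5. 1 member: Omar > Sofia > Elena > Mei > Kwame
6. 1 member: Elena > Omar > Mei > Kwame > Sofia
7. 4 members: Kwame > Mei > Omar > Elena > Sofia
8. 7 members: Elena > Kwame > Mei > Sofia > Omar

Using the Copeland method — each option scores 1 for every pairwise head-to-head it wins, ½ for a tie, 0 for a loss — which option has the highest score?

Kwame: beats Omar, Mei, and Sofia; loses to Elena → score 3.
Omar: beats Sofia; loses to Kwame, Mei, and Elena → score 1.
Mei: beats Omar and Sofia; loses to Kwame and Elena → score 2.
Sofia: loses to Kwame, Omar, Mei, and Elena → score 0.
Elena: beats Kwame, Omar, Mei, and Sofia → score 4.
Elena has the best pairwise record.

Elena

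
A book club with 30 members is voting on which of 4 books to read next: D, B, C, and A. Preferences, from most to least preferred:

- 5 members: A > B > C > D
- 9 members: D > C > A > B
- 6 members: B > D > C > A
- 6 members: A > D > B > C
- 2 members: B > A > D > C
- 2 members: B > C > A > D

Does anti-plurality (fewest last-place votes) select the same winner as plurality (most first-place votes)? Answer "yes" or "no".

yes

Anti-plurality — last-place votes: D 7, B 9, C 8, A 6. Winner: A.
Plurality — first-place votes: D 9, B 10, C 0, A 11. Winner: A.
The two methods agree.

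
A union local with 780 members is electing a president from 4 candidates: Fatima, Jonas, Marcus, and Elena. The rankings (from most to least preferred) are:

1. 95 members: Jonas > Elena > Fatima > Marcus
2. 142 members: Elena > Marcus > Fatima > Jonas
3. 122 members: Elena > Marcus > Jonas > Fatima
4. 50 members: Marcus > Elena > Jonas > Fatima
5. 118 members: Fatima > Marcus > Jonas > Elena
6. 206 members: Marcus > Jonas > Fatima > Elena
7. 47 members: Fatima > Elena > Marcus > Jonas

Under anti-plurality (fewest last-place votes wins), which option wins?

Marcus

Last-place votes: Fatima 172, Jonas 189, Marcus 95, Elena 324.
Marcus is ranked last by the fewest voters, so Marcus wins.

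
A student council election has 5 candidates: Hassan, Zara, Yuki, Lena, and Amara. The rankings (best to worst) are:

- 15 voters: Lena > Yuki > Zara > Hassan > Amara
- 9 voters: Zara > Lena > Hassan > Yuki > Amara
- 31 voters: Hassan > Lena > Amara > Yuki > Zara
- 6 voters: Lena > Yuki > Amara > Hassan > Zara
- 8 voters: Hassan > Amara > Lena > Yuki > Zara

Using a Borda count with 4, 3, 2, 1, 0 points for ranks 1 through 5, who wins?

Hassan: 15·1 + 9·2 + 31·4 + 6·1 + 8·4 = 195
Zara: 15·2 + 9·4 + 31·0 + 6·0 + 8·0 = 66
Yuki: 15·3 + 9·1 + 31·1 + 6·3 + 8·1 = 111
Lena: 15·4 + 9·3 + 31·3 + 6·4 + 8·2 = 220
Amara: 15·0 + 9·0 + 31·2 + 6·2 + 8·3 = 98
Lena has the highest Borda score (220).

Lena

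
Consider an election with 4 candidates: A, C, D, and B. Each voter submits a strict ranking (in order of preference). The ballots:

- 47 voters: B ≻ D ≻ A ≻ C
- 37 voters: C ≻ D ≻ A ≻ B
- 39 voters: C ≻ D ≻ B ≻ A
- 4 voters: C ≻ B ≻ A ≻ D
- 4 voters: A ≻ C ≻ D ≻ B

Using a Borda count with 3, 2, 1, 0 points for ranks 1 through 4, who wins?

A: 47·1 + 37·1 + 39·0 + 4·1 + 4·3 = 100
C: 47·0 + 37·3 + 39·3 + 4·3 + 4·2 = 248
D: 47·2 + 37·2 + 39·2 + 4·0 + 4·1 = 250
B: 47·3 + 37·0 + 39·1 + 4·2 + 4·0 = 188
D has the highest Borda score (250).

D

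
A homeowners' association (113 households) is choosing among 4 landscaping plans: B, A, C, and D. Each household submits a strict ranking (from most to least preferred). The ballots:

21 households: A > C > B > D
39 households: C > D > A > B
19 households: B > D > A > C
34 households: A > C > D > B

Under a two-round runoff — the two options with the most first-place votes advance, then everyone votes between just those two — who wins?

A

Round 1 first-place votes: B 19, A 55, C 39, D 0.
A and C advance.
Runoff: A is preferred to C by 74 voters; C by 39.
A wins the runoff.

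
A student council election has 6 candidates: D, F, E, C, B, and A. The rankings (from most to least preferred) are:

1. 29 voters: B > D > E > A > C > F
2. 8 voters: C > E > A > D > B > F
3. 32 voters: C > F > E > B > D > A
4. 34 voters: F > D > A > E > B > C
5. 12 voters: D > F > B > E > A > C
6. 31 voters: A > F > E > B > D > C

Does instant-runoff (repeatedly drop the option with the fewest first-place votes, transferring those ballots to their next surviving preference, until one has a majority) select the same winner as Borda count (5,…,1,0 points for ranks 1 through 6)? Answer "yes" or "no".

yes

Instant-runoff — R1 D 12, F 34, E 0, C 40, B 29, A 31 (E out); R2 D 12, F 34, C 40, B 29, A 31 (D out); R3 F 46, C 40, B 29, A 31 (B out); R4 F 46, C 40, A 60 (C out); R5 F 78, A 68 (F winner). Winner: F.
Borda — scores: D 391, F 470, E 400, C 229, B 349, A 351. Winner: F.
The two methods agree.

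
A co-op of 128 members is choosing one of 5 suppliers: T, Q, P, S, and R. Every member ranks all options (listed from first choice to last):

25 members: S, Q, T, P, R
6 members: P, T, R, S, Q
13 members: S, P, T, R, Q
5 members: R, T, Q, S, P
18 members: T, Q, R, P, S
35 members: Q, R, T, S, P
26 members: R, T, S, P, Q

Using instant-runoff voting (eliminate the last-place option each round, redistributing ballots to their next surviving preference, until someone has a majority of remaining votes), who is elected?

S

Round 1: T 18, Q 35, P 6, S 38, R 31. Eliminate P.
Round 2: T 24, Q 35, S 38, R 31. Eliminate T.
Round 3: Q 53, S 38, R 37. Eliminate R.
Round 4: Q 58, S 70. S has a majority.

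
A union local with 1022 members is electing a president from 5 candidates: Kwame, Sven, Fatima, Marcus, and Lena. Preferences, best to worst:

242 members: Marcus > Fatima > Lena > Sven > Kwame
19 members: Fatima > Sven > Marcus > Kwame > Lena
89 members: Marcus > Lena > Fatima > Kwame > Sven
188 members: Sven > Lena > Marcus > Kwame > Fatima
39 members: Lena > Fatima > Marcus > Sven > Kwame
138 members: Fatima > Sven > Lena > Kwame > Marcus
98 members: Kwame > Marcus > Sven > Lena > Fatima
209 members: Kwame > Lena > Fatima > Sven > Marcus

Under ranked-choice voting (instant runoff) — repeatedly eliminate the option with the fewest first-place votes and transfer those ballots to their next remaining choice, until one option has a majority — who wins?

Round 1: Kwame 307, Sven 188, Fatima 157, Marcus 331, Lena 39. Eliminate Lena.
Round 2: Kwame 307, Sven 188, Fatima 196, Marcus 331. Eliminate Sven.
Round 3: Kwame 307, Fatima 196, Marcus 519. Marcus has a majority.

Marcus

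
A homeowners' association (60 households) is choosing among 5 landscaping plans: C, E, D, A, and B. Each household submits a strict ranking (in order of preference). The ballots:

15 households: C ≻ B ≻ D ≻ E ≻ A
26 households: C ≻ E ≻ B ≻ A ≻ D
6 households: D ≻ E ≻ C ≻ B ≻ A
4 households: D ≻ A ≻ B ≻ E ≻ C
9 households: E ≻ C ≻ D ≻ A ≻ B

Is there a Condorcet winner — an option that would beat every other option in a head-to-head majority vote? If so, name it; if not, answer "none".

C

C vs E: 41–19 for C.
C vs D: 50–10 for C.
C vs A: 56–4 for C.
C vs B: 56–4 for C.
C beats every other option head-to-head.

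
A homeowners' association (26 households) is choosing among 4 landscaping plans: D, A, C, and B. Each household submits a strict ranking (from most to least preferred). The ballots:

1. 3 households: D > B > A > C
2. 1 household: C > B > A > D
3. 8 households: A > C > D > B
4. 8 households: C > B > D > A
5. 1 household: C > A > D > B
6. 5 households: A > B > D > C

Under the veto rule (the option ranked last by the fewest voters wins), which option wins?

Last-place votes: D 1, A 8, C 8, B 9.
D is ranked last by the fewest voters, so D wins.

D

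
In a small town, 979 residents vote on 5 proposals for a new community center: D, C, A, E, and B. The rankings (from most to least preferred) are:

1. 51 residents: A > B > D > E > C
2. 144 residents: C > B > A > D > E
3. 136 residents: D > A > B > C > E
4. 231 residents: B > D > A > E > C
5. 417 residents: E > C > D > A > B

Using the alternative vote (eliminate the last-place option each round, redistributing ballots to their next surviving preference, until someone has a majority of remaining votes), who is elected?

B

Round 1: D 136, C 144, A 51, E 417, B 231. Eliminate A.
Round 2: D 136, C 144, E 417, B 282. Eliminate D.
Round 3: C 144, E 417, B 418. Eliminate C.
Round 4: E 417, B 562. B has a majority.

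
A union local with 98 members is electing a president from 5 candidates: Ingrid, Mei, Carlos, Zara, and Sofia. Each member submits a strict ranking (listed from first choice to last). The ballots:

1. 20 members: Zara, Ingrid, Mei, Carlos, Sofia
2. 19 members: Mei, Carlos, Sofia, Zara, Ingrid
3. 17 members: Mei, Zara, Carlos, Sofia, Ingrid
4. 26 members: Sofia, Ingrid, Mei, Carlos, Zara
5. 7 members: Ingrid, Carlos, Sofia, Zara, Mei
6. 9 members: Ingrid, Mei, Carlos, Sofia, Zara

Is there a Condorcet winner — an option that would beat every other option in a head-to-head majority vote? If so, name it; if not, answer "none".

Checking pairwise contests:
Zara beats Ingrid 56–42.
Ingrid beats Mei 62–36.
Ingrid beats Carlos 62–36.
Mei beats Zara 71–27.
Mei beats Sofia 65–33.
Every option loses at least one head-to-head, so there is no Condorcet winner.

none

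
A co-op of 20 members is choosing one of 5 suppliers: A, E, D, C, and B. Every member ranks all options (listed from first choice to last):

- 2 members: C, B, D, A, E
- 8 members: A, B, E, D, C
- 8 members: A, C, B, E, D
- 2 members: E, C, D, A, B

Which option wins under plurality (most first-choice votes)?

A

First-place votes: A 16, E 2, D 0, C 2, B 0.
A has the most first-place votes.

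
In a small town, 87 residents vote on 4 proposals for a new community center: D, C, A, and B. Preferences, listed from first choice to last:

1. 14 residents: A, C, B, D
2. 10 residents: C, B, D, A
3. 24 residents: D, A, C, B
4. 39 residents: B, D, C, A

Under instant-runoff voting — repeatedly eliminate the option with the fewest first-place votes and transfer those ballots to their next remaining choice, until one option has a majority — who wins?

Round 1: D 24, C 10, A 14, B 39. Eliminate C.
Round 2: D 24, A 14, B 49. B has a majority.

B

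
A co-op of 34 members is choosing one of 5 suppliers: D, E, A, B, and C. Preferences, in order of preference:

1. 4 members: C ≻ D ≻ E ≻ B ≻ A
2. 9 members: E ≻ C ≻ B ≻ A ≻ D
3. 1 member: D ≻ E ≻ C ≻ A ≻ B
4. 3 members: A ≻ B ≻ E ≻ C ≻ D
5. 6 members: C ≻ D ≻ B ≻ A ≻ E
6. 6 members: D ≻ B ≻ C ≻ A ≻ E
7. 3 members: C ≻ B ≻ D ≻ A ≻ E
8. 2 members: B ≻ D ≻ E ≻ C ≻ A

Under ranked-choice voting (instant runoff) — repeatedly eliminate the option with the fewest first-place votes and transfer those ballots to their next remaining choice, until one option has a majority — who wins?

Round 1: D 7, E 9, A 3, B 2, C 13. Eliminate B.
Round 2: D 9, E 9, A 3, C 13. Eliminate A.
Round 3: D 9, E 12, C 13. Eliminate D.
Round 4: E 15, C 19. C has a majority.

C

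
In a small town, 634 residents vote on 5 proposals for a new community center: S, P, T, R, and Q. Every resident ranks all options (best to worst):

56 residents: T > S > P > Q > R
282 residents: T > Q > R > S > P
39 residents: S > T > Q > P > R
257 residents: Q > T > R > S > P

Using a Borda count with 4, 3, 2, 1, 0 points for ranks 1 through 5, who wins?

S: 56·3 + 282·1 + 39·4 + 257·1 = 863
P: 56·2 + 282·0 + 39·1 + 257·0 = 151
T: 56·4 + 282·4 + 39·3 + 257·3 = 2240
R: 56·0 + 282·2 + 39·0 + 257·2 = 1078
Q: 56·1 + 282·3 + 39·2 + 257·4 = 2008
T has the highest Borda score (2240).

T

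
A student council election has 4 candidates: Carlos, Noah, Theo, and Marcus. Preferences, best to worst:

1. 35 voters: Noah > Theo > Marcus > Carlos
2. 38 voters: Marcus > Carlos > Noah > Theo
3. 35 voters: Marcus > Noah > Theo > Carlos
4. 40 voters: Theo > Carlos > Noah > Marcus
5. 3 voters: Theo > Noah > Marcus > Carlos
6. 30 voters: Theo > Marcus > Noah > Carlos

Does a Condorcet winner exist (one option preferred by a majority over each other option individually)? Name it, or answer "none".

Checking pairwise contests:
Noah beats Carlos 103–78.
Marcus beats Noah 103–78.
Noah beats Theo 108–73.
Theo beats Marcus 108–73.
Every option loses at least one head-to-head, so there is no Condorcet winner.

none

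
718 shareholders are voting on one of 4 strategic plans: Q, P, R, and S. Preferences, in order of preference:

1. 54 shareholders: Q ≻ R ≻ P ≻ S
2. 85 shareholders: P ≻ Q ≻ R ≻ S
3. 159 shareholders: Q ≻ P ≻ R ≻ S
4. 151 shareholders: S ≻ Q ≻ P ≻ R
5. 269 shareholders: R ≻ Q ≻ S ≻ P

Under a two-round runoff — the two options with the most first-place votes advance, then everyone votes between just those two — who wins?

Q

Round 1 first-place votes: Q 213, P 85, R 269, S 151.
R and Q advance.
Runoff: R is preferred to Q by 269 voters; Q by 449.
Q wins the runoff.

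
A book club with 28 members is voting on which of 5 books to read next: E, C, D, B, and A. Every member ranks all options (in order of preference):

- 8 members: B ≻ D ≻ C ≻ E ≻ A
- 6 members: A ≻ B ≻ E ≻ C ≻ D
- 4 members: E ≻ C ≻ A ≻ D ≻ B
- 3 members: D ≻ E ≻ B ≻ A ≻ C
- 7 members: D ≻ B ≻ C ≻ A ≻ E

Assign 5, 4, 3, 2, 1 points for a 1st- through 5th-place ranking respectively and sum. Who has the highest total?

E: 8·2 + 6·3 + 4·5 + 3·4 + 7·1 = 73
C: 8·3 + 6·2 + 4·4 + 3·1 + 7·3 = 76
D: 8·4 + 6·1 + 4·2 + 3·5 + 7·5 = 96
B: 8·5 + 6·4 + 4·1 + 3·3 + 7·4 = 105
A: 8·1 + 6·5 + 4·3 + 3·2 + 7·2 = 70
B has the highest Borda score (105).

B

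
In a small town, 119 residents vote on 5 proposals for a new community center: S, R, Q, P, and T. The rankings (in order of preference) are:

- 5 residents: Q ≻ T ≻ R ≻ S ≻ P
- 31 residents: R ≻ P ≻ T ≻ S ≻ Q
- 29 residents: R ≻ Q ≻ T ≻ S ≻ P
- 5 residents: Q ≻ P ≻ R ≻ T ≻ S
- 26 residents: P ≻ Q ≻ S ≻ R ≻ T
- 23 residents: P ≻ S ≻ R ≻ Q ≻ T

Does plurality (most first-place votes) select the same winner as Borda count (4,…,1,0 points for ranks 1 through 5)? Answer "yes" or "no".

yes

Plurality — first-place votes: S 0, R 60, Q 10, P 49, T 0. Winner: R.
Borda — scores: S 186, R 332, Q 228, P 304, T 140. Winner: R.
The two methods agree.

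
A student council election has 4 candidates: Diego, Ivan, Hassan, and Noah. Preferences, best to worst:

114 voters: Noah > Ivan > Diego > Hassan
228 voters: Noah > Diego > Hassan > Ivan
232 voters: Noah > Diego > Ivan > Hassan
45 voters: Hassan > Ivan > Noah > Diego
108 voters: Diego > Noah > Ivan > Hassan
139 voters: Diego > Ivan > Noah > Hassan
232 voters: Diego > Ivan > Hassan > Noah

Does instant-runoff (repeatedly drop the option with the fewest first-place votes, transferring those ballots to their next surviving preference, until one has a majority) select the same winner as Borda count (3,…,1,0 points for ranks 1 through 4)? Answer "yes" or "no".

Instant-runoff — R1 Diego 479, Ivan 0, Hassan 45, Noah 574 (Noah winner). Winner: Noah.
Borda — scores: Diego 2471, Ivan 1400, Hassan 595, Noah 2122. Winner: Diego.
The two methods disagree.

no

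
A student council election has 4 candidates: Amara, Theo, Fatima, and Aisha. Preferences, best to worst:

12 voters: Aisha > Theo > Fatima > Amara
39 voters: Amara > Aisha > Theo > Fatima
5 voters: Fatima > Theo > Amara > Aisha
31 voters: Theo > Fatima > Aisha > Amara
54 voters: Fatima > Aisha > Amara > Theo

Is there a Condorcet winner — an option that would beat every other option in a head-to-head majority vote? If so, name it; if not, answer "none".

none

Checking pairwise contests:
Fatima beats Amara 102–39.
Amara beats Theo 93–48.
Theo beats Fatima 82–59.
Fatima beats Aisha 90–51.
Every option loses at least one head-to-head, so there is no Condorcet winner.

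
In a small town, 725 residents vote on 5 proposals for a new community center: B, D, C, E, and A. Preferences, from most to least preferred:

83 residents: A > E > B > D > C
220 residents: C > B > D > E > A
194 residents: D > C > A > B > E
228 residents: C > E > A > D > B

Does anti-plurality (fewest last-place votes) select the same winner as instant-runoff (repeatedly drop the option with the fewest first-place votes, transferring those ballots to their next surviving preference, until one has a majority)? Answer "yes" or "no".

Anti-plurality — last-place votes: B 228, D 0, C 83, E 194, A 220. Winner: D.
Instant-runoff — R1 B 0, D 194, C 448, E 0, A 83 (C winner). Winner: C.
The two methods disagree.

no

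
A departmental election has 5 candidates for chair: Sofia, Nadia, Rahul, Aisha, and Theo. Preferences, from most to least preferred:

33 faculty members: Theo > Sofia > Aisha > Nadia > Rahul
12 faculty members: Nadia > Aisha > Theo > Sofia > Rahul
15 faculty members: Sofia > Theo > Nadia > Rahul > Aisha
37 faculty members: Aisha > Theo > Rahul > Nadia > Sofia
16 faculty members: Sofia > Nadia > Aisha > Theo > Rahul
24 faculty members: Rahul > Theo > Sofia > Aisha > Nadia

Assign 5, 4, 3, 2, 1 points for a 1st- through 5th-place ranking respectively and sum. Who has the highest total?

Theo

Sofia: 33·4 + 12·2 + 15·5 + 37·1 + 16·5 + 24·3 = 420
Nadia: 33·2 + 12·5 + 15·3 + 37·2 + 16·4 + 24·1 = 333
Rahul: 33·1 + 12·1 + 15·2 + 37·3 + 16·1 + 24·5 = 322
Aisha: 33·3 + 12·4 + 15·1 + 37·5 + 16·3 + 24·2 = 443
Theo: 33·5 + 12·3 + 15·4 + 37·4 + 16·2 + 24·4 = 537
Theo has the highest Borda score (537).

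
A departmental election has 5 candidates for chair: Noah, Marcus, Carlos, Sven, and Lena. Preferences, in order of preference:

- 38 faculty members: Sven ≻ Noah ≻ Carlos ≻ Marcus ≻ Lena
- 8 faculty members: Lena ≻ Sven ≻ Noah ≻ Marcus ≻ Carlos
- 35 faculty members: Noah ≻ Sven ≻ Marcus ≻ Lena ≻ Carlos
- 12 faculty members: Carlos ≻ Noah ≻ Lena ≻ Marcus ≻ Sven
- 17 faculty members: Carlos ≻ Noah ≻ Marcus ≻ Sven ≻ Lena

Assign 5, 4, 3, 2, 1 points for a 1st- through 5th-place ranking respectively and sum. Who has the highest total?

Noah

Noah: 38·4 + 8·3 + 35·5 + 12·4 + 17·4 = 467
Marcus: 38·2 + 8·2 + 35·3 + 12·2 + 17·3 = 272
Carlos: 38·3 + 8·1 + 35·1 + 12·5 + 17·5 = 302
Sven: 38·5 + 8·4 + 35·4 + 12·1 + 17·2 = 408
Lena: 38·1 + 8·5 + 35·2 + 12·3 + 17·1 = 201
Noah has the highest Borda score (467).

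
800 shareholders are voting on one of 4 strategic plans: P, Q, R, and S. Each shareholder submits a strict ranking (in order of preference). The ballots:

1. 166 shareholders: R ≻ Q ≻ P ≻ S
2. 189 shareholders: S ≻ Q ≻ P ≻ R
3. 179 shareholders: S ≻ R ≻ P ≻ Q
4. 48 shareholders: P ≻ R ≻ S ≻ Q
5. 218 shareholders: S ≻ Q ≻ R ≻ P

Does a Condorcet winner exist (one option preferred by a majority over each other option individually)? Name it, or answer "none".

S vs P: 586–214 for S.
S vs Q: 634–166 for S.
S vs R: 586–214 for S.
S beats every other option head-to-head.

S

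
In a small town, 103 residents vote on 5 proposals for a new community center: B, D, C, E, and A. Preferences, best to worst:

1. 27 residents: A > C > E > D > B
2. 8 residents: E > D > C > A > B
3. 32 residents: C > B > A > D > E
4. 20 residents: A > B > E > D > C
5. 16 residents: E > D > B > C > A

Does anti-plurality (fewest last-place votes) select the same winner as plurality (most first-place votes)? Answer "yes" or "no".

no

Anti-plurality — last-place votes: B 35, D 0, C 20, E 32, A 16. Winner: D.
Plurality — first-place votes: B 0, D 0, C 32, E 24, A 47. Winner: A.
The two methods disagree.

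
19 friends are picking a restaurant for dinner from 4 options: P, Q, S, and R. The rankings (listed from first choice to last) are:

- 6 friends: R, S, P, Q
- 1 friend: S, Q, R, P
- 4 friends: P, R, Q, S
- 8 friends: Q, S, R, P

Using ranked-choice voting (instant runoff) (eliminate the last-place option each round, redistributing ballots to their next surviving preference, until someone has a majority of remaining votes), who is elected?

R

Round 1: P 4, Q 8, S 1, R 6. Eliminate S.
Round 2: P 4, Q 9, R 6. Eliminate P.
Round 3: Q 9, R 10. R has a majority.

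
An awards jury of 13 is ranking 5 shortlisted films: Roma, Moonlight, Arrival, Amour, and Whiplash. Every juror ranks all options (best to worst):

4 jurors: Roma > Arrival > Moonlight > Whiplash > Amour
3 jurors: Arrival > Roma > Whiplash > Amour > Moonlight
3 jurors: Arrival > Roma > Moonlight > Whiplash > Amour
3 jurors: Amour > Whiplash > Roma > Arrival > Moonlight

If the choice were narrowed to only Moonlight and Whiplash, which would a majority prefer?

Moonlight

Voters preferring Moonlight to Whiplash: 7; preferring Whiplash to Moonlight: 6.
Moonlight wins the head-to-head.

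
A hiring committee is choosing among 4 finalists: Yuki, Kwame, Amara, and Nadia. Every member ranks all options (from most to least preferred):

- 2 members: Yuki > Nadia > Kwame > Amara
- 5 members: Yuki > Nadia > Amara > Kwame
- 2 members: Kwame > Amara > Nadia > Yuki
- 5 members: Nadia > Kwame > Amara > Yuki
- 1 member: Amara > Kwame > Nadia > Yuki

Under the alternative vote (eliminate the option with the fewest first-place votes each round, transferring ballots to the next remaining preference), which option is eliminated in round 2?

Kwame

Round 1: Yuki 7, Kwame 2, Amara 1, Nadia 5. Eliminate Amara.
Round 2: Yuki 7, Kwame 3, Nadia 5. Eliminate Kwame.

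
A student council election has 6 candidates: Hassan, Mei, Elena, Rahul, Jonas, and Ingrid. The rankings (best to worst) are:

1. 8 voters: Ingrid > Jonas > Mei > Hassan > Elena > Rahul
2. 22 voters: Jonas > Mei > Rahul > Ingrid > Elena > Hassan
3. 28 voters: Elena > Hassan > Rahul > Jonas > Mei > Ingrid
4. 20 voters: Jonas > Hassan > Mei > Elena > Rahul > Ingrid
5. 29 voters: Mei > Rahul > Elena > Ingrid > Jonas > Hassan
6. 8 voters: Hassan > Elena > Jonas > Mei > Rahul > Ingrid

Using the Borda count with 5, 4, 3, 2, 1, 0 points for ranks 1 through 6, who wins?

Mei

Hassan: 8·2 + 22·0 + 28·4 + 20·4 + 29·0 + 8·5 = 248
Mei: 8·3 + 22·4 + 28·1 + 20·3 + 29·5 + 8·2 = 361
Elena: 8·1 + 22·1 + 28·5 + 20·2 + 29·3 + 8·4 = 329
Rahul: 8·0 + 22·3 + 28·3 + 20·1 + 29·4 + 8·1 = 294
Jonas: 8·4 + 22·5 + 28·2 + 20·5 + 29·1 + 8·3 = 351
Ingrid: 8·5 + 22·2 + 28·0 + 20·0 + 29·2 + 8·0 = 142
Mei has the highest Borda score (361).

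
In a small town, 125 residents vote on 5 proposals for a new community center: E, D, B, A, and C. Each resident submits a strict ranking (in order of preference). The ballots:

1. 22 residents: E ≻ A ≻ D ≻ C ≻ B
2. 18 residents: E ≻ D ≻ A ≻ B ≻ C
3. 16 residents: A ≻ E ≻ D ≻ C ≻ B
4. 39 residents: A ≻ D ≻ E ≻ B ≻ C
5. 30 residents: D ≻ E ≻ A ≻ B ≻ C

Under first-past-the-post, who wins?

First-place votes: E 40, D 30, B 0, A 55, C 0.
A has the most first-place votes.

A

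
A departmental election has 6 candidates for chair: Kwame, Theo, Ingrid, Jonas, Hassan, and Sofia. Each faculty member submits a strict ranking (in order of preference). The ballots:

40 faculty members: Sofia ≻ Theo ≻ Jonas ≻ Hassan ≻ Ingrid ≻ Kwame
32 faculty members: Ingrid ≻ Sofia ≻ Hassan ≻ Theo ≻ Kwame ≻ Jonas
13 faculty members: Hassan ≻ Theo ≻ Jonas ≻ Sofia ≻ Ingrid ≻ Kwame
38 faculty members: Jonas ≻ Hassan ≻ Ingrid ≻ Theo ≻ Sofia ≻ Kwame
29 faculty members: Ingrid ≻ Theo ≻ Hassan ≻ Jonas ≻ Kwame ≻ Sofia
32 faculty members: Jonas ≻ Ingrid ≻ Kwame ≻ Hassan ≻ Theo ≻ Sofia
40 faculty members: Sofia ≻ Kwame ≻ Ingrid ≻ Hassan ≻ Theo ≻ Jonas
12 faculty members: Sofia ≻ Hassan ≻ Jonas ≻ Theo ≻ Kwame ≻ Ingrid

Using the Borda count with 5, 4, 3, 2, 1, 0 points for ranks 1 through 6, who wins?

Kwame: 40·0 + 32·1 + 13·0 + 38·0 + 29·1 + 32·3 + 40·4 + 12·1 = 329
Theo: 40·4 + 32·2 + 13·4 + 38·2 + 29·4 + 32·1 + 40·1 + 12·2 = 564
Ingrid: 40·1 + 32·5 + 13·1 + 38·3 + 29·5 + 32·4 + 40·3 + 12·0 = 720
Jonas: 40·3 + 32·0 + 13·3 + 38·5 + 29·2 + 32·5 + 40·0 + 12·3 = 603
Hassan: 40·2 + 32·3 + 13·5 + 38·4 + 29·3 + 32·2 + 40·2 + 12·4 = 672
Sofia: 40·5 + 32·4 + 13·2 + 38·1 + 29·0 + 32·0 + 40·5 + 12·5 = 652
Ingrid has the highest Borda score (720).

Ingrid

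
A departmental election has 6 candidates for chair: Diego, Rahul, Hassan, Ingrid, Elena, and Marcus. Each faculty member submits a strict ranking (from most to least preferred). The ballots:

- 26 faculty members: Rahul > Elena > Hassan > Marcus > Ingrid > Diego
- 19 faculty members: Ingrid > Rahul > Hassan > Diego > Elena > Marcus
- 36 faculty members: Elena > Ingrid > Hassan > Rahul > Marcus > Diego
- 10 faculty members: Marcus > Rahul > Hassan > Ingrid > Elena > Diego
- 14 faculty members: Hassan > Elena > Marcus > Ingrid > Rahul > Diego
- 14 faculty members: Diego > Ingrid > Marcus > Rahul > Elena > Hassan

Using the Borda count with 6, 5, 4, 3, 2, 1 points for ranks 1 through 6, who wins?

Elena

Diego: 26·1 + 19·3 + 36·1 + 10·1 + 14·1 + 14·6 = 227
Rahul: 26·6 + 19·5 + 36·3 + 10·5 + 14·2 + 14·3 = 479
Hassan: 26·4 + 19·4 + 36·4 + 10·4 + 14·6 + 14·1 = 462
Ingrid: 26·2 + 19·6 + 36·5 + 10·3 + 14·3 + 14·5 = 488
Elena: 26·5 + 19·2 + 36·6 + 10·2 + 14·5 + 14·2 = 502
Marcus: 26·3 + 19·1 + 36·2 + 10·6 + 14·4 + 14·4 = 341
Elena has the highest Borda score (502).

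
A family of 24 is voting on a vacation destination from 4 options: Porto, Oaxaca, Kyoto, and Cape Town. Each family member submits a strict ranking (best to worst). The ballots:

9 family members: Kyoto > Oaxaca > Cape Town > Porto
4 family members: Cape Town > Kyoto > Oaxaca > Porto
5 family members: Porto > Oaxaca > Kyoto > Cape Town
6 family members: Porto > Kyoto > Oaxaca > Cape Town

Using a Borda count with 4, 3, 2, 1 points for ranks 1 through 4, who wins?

Kyoto

Porto: 9·1 + 4·1 + 5·4 + 6·4 = 57
Oaxaca: 9·3 + 4·2 + 5·3 + 6·2 = 62
Kyoto: 9·4 + 4·3 + 5·2 + 6·3 = 76
Cape Town: 9·2 + 4·4 + 5·1 + 6·1 = 45
Kyoto has the highest Borda score (76).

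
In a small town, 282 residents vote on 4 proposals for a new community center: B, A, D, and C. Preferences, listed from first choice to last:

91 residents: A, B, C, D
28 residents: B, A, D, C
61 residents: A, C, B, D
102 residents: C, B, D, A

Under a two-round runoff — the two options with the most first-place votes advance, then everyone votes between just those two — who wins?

Round 1 first-place votes: B 28, A 152, D 0, C 102.
A and C advance.
Runoff: A is preferred to C by 180 voters; C by 102.
A wins the runoff.

A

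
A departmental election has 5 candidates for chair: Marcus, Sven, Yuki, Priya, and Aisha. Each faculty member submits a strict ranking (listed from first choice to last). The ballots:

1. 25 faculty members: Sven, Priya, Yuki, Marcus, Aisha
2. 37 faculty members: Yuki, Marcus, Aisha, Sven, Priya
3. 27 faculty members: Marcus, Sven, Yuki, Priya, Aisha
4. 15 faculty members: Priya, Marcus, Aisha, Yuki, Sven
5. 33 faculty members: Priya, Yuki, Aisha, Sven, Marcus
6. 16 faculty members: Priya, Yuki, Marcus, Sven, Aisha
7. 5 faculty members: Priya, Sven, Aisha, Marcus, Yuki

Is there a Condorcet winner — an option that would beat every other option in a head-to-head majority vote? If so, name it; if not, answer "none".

none

Checking pairwise contests:
Yuki beats Marcus 111–47.
Marcus beats Sven 95–63.
Priya beats Yuki 94–64.
Sven beats Priya 89–69.
Marcus beats Aisha 120–38.
Every option loses at least one head-to-head, so there is no Condorcet winner.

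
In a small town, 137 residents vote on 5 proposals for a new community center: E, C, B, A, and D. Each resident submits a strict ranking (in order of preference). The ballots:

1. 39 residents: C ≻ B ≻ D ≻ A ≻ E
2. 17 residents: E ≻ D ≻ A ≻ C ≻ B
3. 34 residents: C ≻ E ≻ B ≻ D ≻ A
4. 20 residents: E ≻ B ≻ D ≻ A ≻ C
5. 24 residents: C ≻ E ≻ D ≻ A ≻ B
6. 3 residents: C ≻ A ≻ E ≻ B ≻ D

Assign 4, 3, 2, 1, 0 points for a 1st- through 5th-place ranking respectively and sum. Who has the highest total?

C

E: 39·0 + 17·4 + 34·3 + 20·4 + 24·3 + 3·2 = 328
C: 39·4 + 17·1 + 34·4 + 20·0 + 24·4 + 3·4 = 417
B: 39·3 + 17·0 + 34·2 + 20·3 + 24·0 + 3·1 = 248
A: 39·1 + 17·2 + 34·0 + 20·1 + 24·1 + 3·3 = 126
D: 39·2 + 17·3 + 34·1 + 20·2 + 24·2 + 3·0 = 251
C has the highest Borda score (417).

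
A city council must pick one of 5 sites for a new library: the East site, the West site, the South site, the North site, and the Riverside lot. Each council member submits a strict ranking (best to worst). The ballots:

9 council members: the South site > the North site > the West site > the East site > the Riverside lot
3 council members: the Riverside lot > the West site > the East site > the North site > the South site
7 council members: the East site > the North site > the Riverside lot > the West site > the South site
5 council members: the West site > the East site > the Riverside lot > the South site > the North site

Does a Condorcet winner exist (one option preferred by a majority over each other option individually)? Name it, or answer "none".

none

Checking pairwise contests:
the West site beats the East site 17–7.
the North site beats the West site 16–8.
the East site beats the South site 15–9.
the East site beats the North site 15–9.
the East site beats the Riverside lot 21–3.
Every option loses at least one head-to-head, so there is no Condorcet winner.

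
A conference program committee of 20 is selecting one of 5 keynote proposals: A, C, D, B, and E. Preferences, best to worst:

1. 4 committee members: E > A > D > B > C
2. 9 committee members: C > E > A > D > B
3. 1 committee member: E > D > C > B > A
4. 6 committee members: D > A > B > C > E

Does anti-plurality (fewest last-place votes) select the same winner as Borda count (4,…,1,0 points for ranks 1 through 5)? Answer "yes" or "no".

Anti-plurality — last-place votes: A 1, C 4, D 0, B 9, E 6. Winner: D.
Borda — scores: A 48, C 44, D 44, B 17, E 47. Winner: A.
The two methods disagree.

no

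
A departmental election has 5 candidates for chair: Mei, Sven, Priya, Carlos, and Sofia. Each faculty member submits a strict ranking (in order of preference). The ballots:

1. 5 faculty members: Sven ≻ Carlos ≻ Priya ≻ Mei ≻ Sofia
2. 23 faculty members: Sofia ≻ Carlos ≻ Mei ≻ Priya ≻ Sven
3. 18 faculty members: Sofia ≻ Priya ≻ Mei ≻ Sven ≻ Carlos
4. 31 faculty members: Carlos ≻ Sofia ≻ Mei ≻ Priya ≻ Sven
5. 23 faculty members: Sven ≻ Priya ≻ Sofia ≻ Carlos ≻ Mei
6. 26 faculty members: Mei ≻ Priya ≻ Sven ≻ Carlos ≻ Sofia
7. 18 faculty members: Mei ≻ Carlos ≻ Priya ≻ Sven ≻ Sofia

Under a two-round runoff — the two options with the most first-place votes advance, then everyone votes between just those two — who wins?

Sofia

Round 1 first-place votes: Mei 44, Sven 28, Priya 0, Carlos 31, Sofia 41.
Mei and Sofia advance.
Runoff: Mei is preferred to Sofia by 49 voters; Sofia by 95.
Sofia wins the runoff.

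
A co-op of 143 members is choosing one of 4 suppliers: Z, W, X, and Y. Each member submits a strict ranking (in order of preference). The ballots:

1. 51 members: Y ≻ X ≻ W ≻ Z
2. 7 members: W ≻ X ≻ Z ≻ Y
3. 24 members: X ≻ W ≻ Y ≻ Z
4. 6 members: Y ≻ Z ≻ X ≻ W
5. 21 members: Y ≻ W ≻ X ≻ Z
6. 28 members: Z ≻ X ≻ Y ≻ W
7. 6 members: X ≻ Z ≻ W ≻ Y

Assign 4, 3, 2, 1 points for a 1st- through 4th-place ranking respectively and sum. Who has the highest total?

X

Z: 51·1 + 7·2 + 24·1 + 6·3 + 21·1 + 28·4 + 6·3 = 258
W: 51·2 + 7·4 + 24·3 + 6·1 + 21·3 + 28·1 + 6·2 = 311
X: 51·3 + 7·3 + 24·4 + 6·2 + 21·2 + 28·3 + 6·4 = 432
Y: 51·4 + 7·1 + 24·2 + 6·4 + 21·4 + 28·2 + 6·1 = 429
X has the highest Borda score (432).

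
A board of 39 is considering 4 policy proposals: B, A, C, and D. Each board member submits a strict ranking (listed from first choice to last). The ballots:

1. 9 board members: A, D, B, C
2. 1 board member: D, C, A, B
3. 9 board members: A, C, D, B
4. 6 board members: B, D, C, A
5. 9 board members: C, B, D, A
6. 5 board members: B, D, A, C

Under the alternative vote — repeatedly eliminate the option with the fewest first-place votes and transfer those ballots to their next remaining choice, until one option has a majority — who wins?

Round 1: B 11, A 18, C 9, D 1. Eliminate D.
Round 2: B 11, A 18, C 10. Eliminate C.
Round 3: B 20, A 19. B has a majority.

B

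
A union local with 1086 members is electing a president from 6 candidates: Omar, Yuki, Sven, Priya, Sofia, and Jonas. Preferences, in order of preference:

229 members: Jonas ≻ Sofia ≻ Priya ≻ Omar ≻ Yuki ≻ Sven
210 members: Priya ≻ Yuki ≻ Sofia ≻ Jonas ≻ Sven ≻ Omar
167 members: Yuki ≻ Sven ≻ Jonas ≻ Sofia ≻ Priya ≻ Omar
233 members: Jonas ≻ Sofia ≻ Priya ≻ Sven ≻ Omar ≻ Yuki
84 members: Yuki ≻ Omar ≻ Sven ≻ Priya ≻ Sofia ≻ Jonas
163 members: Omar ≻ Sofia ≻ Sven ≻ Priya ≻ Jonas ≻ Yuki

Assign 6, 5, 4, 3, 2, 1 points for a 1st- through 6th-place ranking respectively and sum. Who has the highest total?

Omar: 229·3 + 210·1 + 167·1 + 233·2 + 84·5 + 163·6 = 2928
Yuki: 229·2 + 210·5 + 167·6 + 233·1 + 84·6 + 163·1 = 3410
Sven: 229·1 + 210·2 + 167·5 + 233·3 + 84·4 + 163·4 = 3171
Priya: 229·4 + 210·6 + 167·2 + 233·4 + 84·3 + 163·3 = 4183
Sofia: 229·5 + 210·4 + 167·3 + 233·5 + 84·2 + 163·5 = 4634
Jonas: 229·6 + 210·3 + 167·4 + 233·6 + 84·1 + 163·2 = 4480
Sofia has the highest Borda score (4634).

Sofia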